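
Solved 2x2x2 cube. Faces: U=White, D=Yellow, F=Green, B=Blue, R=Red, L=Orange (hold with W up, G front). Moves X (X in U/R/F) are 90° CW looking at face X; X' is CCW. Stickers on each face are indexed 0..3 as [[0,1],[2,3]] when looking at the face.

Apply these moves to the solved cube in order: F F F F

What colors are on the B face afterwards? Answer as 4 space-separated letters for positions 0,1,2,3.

Answer: B B B B

Derivation:
After move 1 (F): F=GGGG U=WWOO R=WRWR D=RRYY L=OYOY
After move 2 (F): F=GGGG U=WWYY R=OROR D=WWYY L=OROR
After move 3 (F): F=GGGG U=WWRR R=YRYR D=OOYY L=OWOW
After move 4 (F): F=GGGG U=WWWW R=RRRR D=YYYY L=OOOO
Query: B face = BBBB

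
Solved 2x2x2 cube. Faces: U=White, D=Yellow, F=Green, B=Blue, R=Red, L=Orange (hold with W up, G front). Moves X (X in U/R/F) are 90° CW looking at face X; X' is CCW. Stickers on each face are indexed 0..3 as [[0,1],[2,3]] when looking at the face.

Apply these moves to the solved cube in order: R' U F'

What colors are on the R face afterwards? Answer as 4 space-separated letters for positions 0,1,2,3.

Answer: G B Y R

Derivation:
After move 1 (R'): R=RRRR U=WBWB F=GWGW D=YGYG B=YBYB
After move 2 (U): U=WWBB F=RRGW R=YBRR B=OOYB L=GWOO
After move 3 (F'): F=RWRG U=WWYR R=GBYR D=WOYG L=GBOB
Query: R face = GBYR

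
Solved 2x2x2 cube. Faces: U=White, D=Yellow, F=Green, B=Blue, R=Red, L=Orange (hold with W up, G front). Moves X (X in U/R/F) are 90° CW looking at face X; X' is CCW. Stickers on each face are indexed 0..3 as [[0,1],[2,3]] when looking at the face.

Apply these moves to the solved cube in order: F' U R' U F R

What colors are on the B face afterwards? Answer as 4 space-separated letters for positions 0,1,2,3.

After move 1 (F'): F=GGGG U=WWRR R=YRYR D=OOYY L=OWOW
After move 2 (U): U=RWRW F=YRGG R=BBYR B=OWBB L=GGOW
After move 3 (R'): R=BRBY U=RBRO F=YWGW D=ORYG B=YWOB
After move 4 (U): U=RROB F=BRGW R=YWBY B=GGOB L=YWOW
After move 5 (F): F=GBWR U=RRWW R=OWBY D=BYYG L=YOOR
After move 6 (R): R=BOYW U=RBWR F=GYWG D=BOYG B=WGRB
Query: B face = WGRB

Answer: W G R B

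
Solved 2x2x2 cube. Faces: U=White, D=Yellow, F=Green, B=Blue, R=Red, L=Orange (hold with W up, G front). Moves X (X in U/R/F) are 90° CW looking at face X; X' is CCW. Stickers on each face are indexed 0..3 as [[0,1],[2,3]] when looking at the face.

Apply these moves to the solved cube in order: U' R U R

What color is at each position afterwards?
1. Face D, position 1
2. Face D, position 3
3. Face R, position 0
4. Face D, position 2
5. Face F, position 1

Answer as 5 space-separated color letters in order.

Answer: W B R Y B

Derivation:
After move 1 (U'): U=WWWW F=OOGG R=GGRR B=RRBB L=BBOO
After move 2 (R): R=RGRG U=WOWG F=OYGY D=YBYR B=WRWB
After move 3 (U): U=WWGO F=RGGY R=WRRG B=BBWB L=OYOO
After move 4 (R): R=RWGR U=WGGY F=RBGR D=YWYB B=OBWB
Query 1: D[1] = W
Query 2: D[3] = B
Query 3: R[0] = R
Query 4: D[2] = Y
Query 5: F[1] = B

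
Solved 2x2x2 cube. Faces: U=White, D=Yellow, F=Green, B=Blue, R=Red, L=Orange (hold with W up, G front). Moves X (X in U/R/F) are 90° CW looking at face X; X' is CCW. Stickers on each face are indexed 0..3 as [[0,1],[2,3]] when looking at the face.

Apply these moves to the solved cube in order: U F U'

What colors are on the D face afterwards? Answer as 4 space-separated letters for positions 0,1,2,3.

After move 1 (U): U=WWWW F=RRGG R=BBRR B=OOBB L=GGOO
After move 2 (F): F=GRGR U=WWOG R=WBWR D=RBYY L=GYOY
After move 3 (U'): U=WGWO F=GYGR R=GRWR B=WBBB L=OOOY
Query: D face = RBYY

Answer: R B Y Y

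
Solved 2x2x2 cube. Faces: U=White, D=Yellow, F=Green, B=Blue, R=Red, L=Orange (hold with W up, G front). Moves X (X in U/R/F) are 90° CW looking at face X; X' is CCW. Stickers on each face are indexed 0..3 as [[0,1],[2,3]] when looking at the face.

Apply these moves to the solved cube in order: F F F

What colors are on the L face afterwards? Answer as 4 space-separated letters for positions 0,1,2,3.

Answer: O W O W

Derivation:
After move 1 (F): F=GGGG U=WWOO R=WRWR D=RRYY L=OYOY
After move 2 (F): F=GGGG U=WWYY R=OROR D=WWYY L=OROR
After move 3 (F): F=GGGG U=WWRR R=YRYR D=OOYY L=OWOW
Query: L face = OWOW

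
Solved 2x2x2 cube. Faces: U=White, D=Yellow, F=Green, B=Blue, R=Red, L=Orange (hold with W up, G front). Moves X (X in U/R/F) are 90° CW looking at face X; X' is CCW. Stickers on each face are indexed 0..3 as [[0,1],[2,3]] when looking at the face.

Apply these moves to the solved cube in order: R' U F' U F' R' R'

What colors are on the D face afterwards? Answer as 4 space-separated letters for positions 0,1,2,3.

After move 1 (R'): R=RRRR U=WBWB F=GWGW D=YGYG B=YBYB
After move 2 (U): U=WWBB F=RRGW R=YBRR B=OOYB L=GWOO
After move 3 (F'): F=RWRG U=WWYR R=GBYR D=WOYG L=GBOB
After move 4 (U): U=YWRW F=GBRG R=OOYR B=GBYB L=RWOB
After move 5 (F'): F=BGGR U=YWOY R=OOWR D=WBYG L=RWOR
After move 6 (R'): R=OROW U=YYOG F=BWGY D=WGYR B=GBBB
After move 7 (R'): R=RWOO U=YBOG F=BYGG D=WWYY B=RBGB
Query: D face = WWYY

Answer: W W Y Y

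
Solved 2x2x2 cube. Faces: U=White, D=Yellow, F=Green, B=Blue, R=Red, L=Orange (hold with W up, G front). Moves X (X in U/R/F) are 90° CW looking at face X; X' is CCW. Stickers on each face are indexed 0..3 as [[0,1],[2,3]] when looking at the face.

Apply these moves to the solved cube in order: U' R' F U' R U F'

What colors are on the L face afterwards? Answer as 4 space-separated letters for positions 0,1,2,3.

Answer: B Y O W

Derivation:
After move 1 (U'): U=WWWW F=OOGG R=GGRR B=RRBB L=BBOO
After move 2 (R'): R=GRGR U=WBWR F=OWGW D=YOYG B=YRYB
After move 3 (F): F=GOWW U=WBOB R=WRRR D=GGYG L=BYOO
After move 4 (U'): U=BBWO F=BYWW R=GORR B=WRYB L=YROO
After move 5 (R): R=RGRO U=BYWW F=BGWG D=GYYW B=ORBB
After move 6 (U): U=WBWY F=RGWG R=ORRO B=YRBB L=BGOO
After move 7 (F'): F=GGRW U=WBOR R=YRGO D=GOYW L=BYOW
Query: L face = BYOW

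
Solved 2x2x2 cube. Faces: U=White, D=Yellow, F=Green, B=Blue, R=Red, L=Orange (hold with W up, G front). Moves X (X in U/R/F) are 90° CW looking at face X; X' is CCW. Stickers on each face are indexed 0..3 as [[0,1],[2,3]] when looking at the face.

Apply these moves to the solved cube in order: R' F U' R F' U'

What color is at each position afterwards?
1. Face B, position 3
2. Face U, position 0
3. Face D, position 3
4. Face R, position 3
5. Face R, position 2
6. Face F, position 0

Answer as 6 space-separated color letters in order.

After move 1 (R'): R=RRRR U=WBWB F=GWGW D=YGYG B=YBYB
After move 2 (F): F=GGWW U=WBOO R=WRBR D=RRYG L=OYOG
After move 3 (U'): U=BOWO F=OYWW R=GGBR B=WRYB L=YBOG
After move 4 (R): R=BGRG U=BYWW F=ORWG D=RYYW B=OROB
After move 5 (F'): F=RGOW U=BYBR R=YGRG D=BGYW L=YWOW
After move 6 (U'): U=YRBB F=YWOW R=RGRG B=YGOB L=OROW
Query 1: B[3] = B
Query 2: U[0] = Y
Query 3: D[3] = W
Query 4: R[3] = G
Query 5: R[2] = R
Query 6: F[0] = Y

Answer: B Y W G R Y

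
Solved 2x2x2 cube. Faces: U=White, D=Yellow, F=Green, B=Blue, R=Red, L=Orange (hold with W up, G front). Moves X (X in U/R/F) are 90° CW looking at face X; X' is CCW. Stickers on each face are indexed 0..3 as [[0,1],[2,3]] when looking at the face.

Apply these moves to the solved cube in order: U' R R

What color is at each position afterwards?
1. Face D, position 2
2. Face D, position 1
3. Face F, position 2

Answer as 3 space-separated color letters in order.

After move 1 (U'): U=WWWW F=OOGG R=GGRR B=RRBB L=BBOO
After move 2 (R): R=RGRG U=WOWG F=OYGY D=YBYR B=WRWB
After move 3 (R): R=RRGG U=WYWY F=OBGR D=YWYW B=GROB
Query 1: D[2] = Y
Query 2: D[1] = W
Query 3: F[2] = G

Answer: Y W G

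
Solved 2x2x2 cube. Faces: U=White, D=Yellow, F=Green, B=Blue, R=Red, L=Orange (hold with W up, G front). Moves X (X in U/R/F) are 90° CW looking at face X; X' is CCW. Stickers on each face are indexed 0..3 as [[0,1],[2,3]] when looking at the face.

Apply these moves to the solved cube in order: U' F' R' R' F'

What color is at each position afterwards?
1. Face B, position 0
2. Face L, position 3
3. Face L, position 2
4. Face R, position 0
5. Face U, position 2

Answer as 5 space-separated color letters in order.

Answer: G G O W R

Derivation:
After move 1 (U'): U=WWWW F=OOGG R=GGRR B=RRBB L=BBOO
After move 2 (F'): F=OGOG U=WWGR R=YGYR D=BOYY L=BWOW
After move 3 (R'): R=GRYY U=WBGR F=OWOR D=BGYG B=YROB
After move 4 (R'): R=RYGY U=WOGY F=OBOR D=BWYR B=GRGB
After move 5 (F'): F=BROO U=WORG R=WYBY D=WWYR L=BYOG
Query 1: B[0] = G
Query 2: L[3] = G
Query 3: L[2] = O
Query 4: R[0] = W
Query 5: U[2] = R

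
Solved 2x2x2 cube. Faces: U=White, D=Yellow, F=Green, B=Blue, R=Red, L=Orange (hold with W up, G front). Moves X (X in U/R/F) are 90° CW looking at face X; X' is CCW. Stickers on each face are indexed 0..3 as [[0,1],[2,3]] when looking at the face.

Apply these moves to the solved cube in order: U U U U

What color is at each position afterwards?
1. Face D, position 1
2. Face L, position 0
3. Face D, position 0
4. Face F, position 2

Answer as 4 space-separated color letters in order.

After move 1 (U): U=WWWW F=RRGG R=BBRR B=OOBB L=GGOO
After move 2 (U): U=WWWW F=BBGG R=OORR B=GGBB L=RROO
After move 3 (U): U=WWWW F=OOGG R=GGRR B=RRBB L=BBOO
After move 4 (U): U=WWWW F=GGGG R=RRRR B=BBBB L=OOOO
Query 1: D[1] = Y
Query 2: L[0] = O
Query 3: D[0] = Y
Query 4: F[2] = G

Answer: Y O Y G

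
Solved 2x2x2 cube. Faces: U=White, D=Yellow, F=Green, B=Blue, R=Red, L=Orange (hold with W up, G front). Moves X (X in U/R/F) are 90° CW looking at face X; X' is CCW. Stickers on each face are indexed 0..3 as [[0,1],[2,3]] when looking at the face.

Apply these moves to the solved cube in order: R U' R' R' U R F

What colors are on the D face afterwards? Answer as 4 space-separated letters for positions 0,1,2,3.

Answer: G Y Y W

Derivation:
After move 1 (R): R=RRRR U=WGWG F=GYGY D=YBYB B=WBWB
After move 2 (U'): U=GGWW F=OOGY R=GYRR B=RRWB L=WBOO
After move 3 (R'): R=YRGR U=GWWR F=OGGW D=YOYY B=BRBB
After move 4 (R'): R=RRYG U=GBWB F=OWGR D=YGYW B=YROB
After move 5 (U): U=WGBB F=RRGR R=YRYG B=WBOB L=OWOO
After move 6 (R): R=YYGR U=WRBR F=RGGW D=YOYW B=BBGB
After move 7 (F): F=GRWG U=WROW R=BYRR D=GYYW L=OYOO
Query: D face = GYYW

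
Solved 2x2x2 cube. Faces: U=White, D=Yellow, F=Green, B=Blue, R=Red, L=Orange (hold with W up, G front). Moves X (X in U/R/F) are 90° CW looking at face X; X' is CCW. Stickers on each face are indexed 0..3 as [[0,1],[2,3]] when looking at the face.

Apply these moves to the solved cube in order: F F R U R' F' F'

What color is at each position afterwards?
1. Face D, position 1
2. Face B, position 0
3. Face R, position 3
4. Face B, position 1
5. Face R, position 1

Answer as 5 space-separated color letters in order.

Answer: G B R R R

Derivation:
After move 1 (F): F=GGGG U=WWOO R=WRWR D=RRYY L=OYOY
After move 2 (F): F=GGGG U=WWYY R=OROR D=WWYY L=OROR
After move 3 (R): R=OORR U=WGYG F=GWGY D=WBYB B=YBWB
After move 4 (U): U=YWGG F=OOGY R=YBRR B=ORWB L=GWOR
After move 5 (R'): R=BRYR U=YWGO F=OWGG D=WOYY B=BRBB
After move 6 (F'): F=WGOG U=YWBY R=ORWR D=WRYY L=GOOG
After move 7 (F'): F=GGWO U=YWOW R=RRWR D=OGYY L=GYOB
Query 1: D[1] = G
Query 2: B[0] = B
Query 3: R[3] = R
Query 4: B[1] = R
Query 5: R[1] = R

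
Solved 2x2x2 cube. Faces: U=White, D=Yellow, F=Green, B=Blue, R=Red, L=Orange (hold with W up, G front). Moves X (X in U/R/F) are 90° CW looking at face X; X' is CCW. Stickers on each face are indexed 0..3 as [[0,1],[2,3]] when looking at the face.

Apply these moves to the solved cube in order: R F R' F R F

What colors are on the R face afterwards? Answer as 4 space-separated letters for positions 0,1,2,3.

Answer: B O G R

Derivation:
After move 1 (R): R=RRRR U=WGWG F=GYGY D=YBYB B=WBWB
After move 2 (F): F=GGYY U=WGOO R=WRGR D=RRYB L=OYOB
After move 3 (R'): R=RRWG U=WWOW F=GGYO D=RGYY B=BBRB
After move 4 (F): F=YGOG U=WWBY R=ORWG D=WRYY L=OROG
After move 5 (R): R=WOGR U=WGBG F=YROY D=WRYB B=YBWB
After move 6 (F): F=OYYR U=WGGR R=BOGR D=GWYB L=OWOR
Query: R face = BOGR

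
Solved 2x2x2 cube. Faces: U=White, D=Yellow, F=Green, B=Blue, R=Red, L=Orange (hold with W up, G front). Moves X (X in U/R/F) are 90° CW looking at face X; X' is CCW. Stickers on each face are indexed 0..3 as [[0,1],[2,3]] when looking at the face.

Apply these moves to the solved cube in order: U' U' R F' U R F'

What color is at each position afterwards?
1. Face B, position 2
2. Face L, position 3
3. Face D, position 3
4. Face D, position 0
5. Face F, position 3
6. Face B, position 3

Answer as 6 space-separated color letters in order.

After move 1 (U'): U=WWWW F=OOGG R=GGRR B=RRBB L=BBOO
After move 2 (U'): U=WWWW F=BBGG R=OORR B=GGBB L=RROO
After move 3 (R): R=RORO U=WBWG F=BYGY D=YBYG B=WGWB
After move 4 (F'): F=YYBG U=WBRR R=BOYO D=ROYG L=RGOW
After move 5 (U): U=RWRB F=BOBG R=WGYO B=RGWB L=YYOW
After move 6 (R): R=YWOG U=RORG F=BOBG D=RWYR B=BGWB
After move 7 (F'): F=OGBB U=ROYO R=WWRG D=YWYR L=YGOR
Query 1: B[2] = W
Query 2: L[3] = R
Query 3: D[3] = R
Query 4: D[0] = Y
Query 5: F[3] = B
Query 6: B[3] = B

Answer: W R R Y B B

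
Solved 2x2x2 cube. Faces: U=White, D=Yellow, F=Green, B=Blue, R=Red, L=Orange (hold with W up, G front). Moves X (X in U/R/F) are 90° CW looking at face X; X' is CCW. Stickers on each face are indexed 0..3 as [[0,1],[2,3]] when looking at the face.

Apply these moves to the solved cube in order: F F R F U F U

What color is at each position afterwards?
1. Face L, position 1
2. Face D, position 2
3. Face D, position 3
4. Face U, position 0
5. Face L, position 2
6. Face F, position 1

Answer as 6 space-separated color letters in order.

After move 1 (F): F=GGGG U=WWOO R=WRWR D=RRYY L=OYOY
After move 2 (F): F=GGGG U=WWYY R=OROR D=WWYY L=OROR
After move 3 (R): R=OORR U=WGYG F=GWGY D=WBYB B=YBWB
After move 4 (F): F=GGYW U=WGRR R=YOGR D=ROYB L=OWOB
After move 5 (U): U=RWRG F=YOYW R=YBGR B=OWWB L=GGOB
After move 6 (F): F=YYWO U=RWBG R=RBGR D=GYYB L=GROO
After move 7 (U): U=BRGW F=RBWO R=OWGR B=GRWB L=YYOO
Query 1: L[1] = Y
Query 2: D[2] = Y
Query 3: D[3] = B
Query 4: U[0] = B
Query 5: L[2] = O
Query 6: F[1] = B

Answer: Y Y B B O B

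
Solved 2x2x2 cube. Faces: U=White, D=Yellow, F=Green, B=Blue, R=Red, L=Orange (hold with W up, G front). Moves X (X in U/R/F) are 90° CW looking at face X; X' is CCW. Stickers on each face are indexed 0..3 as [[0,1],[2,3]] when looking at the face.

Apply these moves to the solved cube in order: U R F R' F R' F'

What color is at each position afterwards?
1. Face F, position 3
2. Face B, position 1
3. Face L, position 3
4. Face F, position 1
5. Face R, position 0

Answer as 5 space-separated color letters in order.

Answer: G O B Y G

Derivation:
After move 1 (U): U=WWWW F=RRGG R=BBRR B=OOBB L=GGOO
After move 2 (R): R=RBRB U=WRWG F=RYGY D=YBYO B=WOWB
After move 3 (F): F=GRYY U=WROG R=WBGB D=RRYO L=GYOB
After move 4 (R'): R=BBWG U=WWOW F=GRYG D=RRYY B=OORB
After move 5 (F): F=YGGR U=WWBY R=OBWG D=WBYY L=GROR
After move 6 (R'): R=BGOW U=WRBO F=YWGY D=WGYR B=YOBB
After move 7 (F'): F=WYYG U=WRBO R=GGWW D=RRYR L=GOOB
Query 1: F[3] = G
Query 2: B[1] = O
Query 3: L[3] = B
Query 4: F[1] = Y
Query 5: R[0] = G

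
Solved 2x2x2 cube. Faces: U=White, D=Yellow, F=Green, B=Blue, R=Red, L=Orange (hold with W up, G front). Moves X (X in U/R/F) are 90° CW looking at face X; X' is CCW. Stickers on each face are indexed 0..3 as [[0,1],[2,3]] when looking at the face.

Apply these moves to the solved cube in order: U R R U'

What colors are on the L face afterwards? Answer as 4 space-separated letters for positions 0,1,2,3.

After move 1 (U): U=WWWW F=RRGG R=BBRR B=OOBB L=GGOO
After move 2 (R): R=RBRB U=WRWG F=RYGY D=YBYO B=WOWB
After move 3 (R): R=RRBB U=WYWY F=RBGO D=YWYW B=GORB
After move 4 (U'): U=YYWW F=GGGO R=RBBB B=RRRB L=GOOO
Query: L face = GOOO

Answer: G O O O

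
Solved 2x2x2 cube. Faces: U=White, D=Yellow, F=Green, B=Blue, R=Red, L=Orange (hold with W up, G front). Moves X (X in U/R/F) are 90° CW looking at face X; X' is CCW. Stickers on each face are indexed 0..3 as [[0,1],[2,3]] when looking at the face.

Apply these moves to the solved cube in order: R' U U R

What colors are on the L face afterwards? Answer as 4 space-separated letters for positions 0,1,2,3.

After move 1 (R'): R=RRRR U=WBWB F=GWGW D=YGYG B=YBYB
After move 2 (U): U=WWBB F=RRGW R=YBRR B=OOYB L=GWOO
After move 3 (U): U=BWBW F=YBGW R=OORR B=GWYB L=RROO
After move 4 (R): R=RORO U=BBBW F=YGGG D=YYYG B=WWWB
Query: L face = RROO

Answer: R R O O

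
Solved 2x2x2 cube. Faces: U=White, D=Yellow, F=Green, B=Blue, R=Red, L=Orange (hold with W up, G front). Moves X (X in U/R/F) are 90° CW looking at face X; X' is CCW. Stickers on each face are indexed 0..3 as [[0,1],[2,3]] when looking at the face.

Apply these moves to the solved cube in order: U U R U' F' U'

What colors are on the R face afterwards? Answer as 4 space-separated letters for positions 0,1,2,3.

After move 1 (U): U=WWWW F=RRGG R=BBRR B=OOBB L=GGOO
After move 2 (U): U=WWWW F=BBGG R=OORR B=GGBB L=RROO
After move 3 (R): R=RORO U=WBWG F=BYGY D=YBYG B=WGWB
After move 4 (U'): U=BGWW F=RRGY R=BYRO B=ROWB L=WGOO
After move 5 (F'): F=RYRG U=BGBR R=BYYO D=GOYG L=WWOW
After move 6 (U'): U=GRBB F=WWRG R=RYYO B=BYWB L=ROOW
Query: R face = RYYO

Answer: R Y Y O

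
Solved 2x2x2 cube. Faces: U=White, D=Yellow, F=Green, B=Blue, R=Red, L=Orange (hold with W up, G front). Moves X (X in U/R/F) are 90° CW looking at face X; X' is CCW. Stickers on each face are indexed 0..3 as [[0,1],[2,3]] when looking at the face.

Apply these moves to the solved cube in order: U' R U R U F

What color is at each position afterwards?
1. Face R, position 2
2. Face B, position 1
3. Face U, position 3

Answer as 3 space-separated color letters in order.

Answer: G Y B

Derivation:
After move 1 (U'): U=WWWW F=OOGG R=GGRR B=RRBB L=BBOO
After move 2 (R): R=RGRG U=WOWG F=OYGY D=YBYR B=WRWB
After move 3 (U): U=WWGO F=RGGY R=WRRG B=BBWB L=OYOO
After move 4 (R): R=RWGR U=WGGY F=RBGR D=YWYB B=OBWB
After move 5 (U): U=GWYG F=RWGR R=OBGR B=OYWB L=RBOO
After move 6 (F): F=GRRW U=GWOB R=YBGR D=GOYB L=RYOW
Query 1: R[2] = G
Query 2: B[1] = Y
Query 3: U[3] = B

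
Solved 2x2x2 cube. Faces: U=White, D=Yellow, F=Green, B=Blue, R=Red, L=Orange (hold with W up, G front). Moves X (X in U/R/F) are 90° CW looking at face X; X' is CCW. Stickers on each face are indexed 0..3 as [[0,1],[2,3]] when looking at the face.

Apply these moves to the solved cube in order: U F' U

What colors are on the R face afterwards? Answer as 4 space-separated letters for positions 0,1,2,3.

Answer: O O Y R

Derivation:
After move 1 (U): U=WWWW F=RRGG R=BBRR B=OOBB L=GGOO
After move 2 (F'): F=RGRG U=WWBR R=YBYR D=GOYY L=GWOW
After move 3 (U): U=BWRW F=YBRG R=OOYR B=GWBB L=RGOW
Query: R face = OOYR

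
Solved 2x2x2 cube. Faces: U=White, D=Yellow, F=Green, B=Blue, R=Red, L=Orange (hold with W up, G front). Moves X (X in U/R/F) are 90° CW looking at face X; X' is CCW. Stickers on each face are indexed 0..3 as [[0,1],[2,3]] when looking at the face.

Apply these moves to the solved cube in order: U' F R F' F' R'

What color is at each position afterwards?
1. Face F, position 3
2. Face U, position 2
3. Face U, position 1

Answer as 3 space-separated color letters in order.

After move 1 (U'): U=WWWW F=OOGG R=GGRR B=RRBB L=BBOO
After move 2 (F): F=GOGO U=WWOB R=WGWR D=RGYY L=BYOY
After move 3 (R): R=WWRG U=WOOO F=GGGY D=RBYR B=BRWB
After move 4 (F'): F=GYGG U=WOWR R=BWRG D=YYYR L=BOOO
After move 5 (F'): F=YGGG U=WOBR R=YWYG D=OOYR L=BROW
After move 6 (R'): R=WGYY U=WWBB F=YOGR D=OGYG B=RROB
Query 1: F[3] = R
Query 2: U[2] = B
Query 3: U[1] = W

Answer: R B W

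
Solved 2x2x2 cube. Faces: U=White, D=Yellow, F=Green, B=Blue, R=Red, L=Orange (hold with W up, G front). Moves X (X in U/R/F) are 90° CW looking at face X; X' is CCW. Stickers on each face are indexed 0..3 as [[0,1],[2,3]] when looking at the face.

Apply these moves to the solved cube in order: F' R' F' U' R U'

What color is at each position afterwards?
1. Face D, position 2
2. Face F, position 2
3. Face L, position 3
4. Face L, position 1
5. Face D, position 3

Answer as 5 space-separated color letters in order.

After move 1 (F'): F=GGGG U=WWRR R=YRYR D=OOYY L=OWOW
After move 2 (R'): R=RRYY U=WBRB F=GWGR D=OGYG B=YBOB
After move 3 (F'): F=WRGG U=WBRY R=GROY D=WWYG L=OBOR
After move 4 (U'): U=BYWR F=OBGG R=WROY B=GROB L=YBOR
After move 5 (R): R=OWYR U=BBWG F=OWGG D=WOYG B=RRYB
After move 6 (U'): U=BGBW F=YBGG R=OWYR B=OWYB L=RROR
Query 1: D[2] = Y
Query 2: F[2] = G
Query 3: L[3] = R
Query 4: L[1] = R
Query 5: D[3] = G

Answer: Y G R R G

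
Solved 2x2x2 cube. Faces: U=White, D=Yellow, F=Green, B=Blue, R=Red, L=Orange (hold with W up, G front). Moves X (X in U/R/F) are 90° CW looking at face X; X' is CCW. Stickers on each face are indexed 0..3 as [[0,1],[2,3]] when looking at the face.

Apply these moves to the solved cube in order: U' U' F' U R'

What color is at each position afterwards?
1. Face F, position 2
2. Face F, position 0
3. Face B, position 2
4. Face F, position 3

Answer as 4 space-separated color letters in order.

After move 1 (U'): U=WWWW F=OOGG R=GGRR B=RRBB L=BBOO
After move 2 (U'): U=WWWW F=BBGG R=OORR B=GGBB L=RROO
After move 3 (F'): F=BGBG U=WWOR R=YOYR D=ROYY L=RWOW
After move 4 (U): U=OWRW F=YOBG R=GGYR B=RWBB L=BGOW
After move 5 (R'): R=GRGY U=OBRR F=YWBW D=ROYG B=YWOB
Query 1: F[2] = B
Query 2: F[0] = Y
Query 3: B[2] = O
Query 4: F[3] = W

Answer: B Y O W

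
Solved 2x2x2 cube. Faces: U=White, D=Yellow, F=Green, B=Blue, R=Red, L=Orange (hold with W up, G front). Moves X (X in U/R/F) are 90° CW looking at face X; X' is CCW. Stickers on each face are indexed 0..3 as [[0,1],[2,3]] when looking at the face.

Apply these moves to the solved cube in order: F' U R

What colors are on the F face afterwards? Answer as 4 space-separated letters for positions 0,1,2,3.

After move 1 (F'): F=GGGG U=WWRR R=YRYR D=OOYY L=OWOW
After move 2 (U): U=RWRW F=YRGG R=BBYR B=OWBB L=GGOW
After move 3 (R): R=YBRB U=RRRG F=YOGY D=OBYO B=WWWB
Query: F face = YOGY

Answer: Y O G Y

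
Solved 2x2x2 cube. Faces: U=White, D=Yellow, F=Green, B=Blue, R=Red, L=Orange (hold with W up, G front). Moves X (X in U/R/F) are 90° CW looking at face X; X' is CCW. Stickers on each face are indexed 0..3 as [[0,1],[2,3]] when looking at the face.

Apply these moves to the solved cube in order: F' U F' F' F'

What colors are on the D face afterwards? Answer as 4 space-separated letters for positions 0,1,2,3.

Answer: Y B Y Y

Derivation:
After move 1 (F'): F=GGGG U=WWRR R=YRYR D=OOYY L=OWOW
After move 2 (U): U=RWRW F=YRGG R=BBYR B=OWBB L=GGOW
After move 3 (F'): F=RGYG U=RWBY R=OBOR D=GWYY L=GWOR
After move 4 (F'): F=GGRY U=RWOO R=WBGR D=WRYY L=GYOB
After move 5 (F'): F=GYGR U=RWWG R=RBWR D=YBYY L=GOOO
Query: D face = YBYY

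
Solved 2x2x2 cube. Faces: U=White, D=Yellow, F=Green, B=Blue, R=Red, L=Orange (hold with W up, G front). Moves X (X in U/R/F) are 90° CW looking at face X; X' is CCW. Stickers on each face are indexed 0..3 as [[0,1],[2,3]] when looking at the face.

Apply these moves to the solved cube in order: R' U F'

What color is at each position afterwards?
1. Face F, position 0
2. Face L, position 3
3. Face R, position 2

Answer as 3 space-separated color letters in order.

Answer: R B Y

Derivation:
After move 1 (R'): R=RRRR U=WBWB F=GWGW D=YGYG B=YBYB
After move 2 (U): U=WWBB F=RRGW R=YBRR B=OOYB L=GWOO
After move 3 (F'): F=RWRG U=WWYR R=GBYR D=WOYG L=GBOB
Query 1: F[0] = R
Query 2: L[3] = B
Query 3: R[2] = Y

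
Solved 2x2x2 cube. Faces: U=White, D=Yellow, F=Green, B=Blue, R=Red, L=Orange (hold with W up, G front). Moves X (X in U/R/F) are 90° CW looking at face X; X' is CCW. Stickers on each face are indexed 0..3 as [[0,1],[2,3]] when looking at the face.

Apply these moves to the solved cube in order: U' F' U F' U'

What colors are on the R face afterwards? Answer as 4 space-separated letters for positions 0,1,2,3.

Answer: G G B R

Derivation:
After move 1 (U'): U=WWWW F=OOGG R=GGRR B=RRBB L=BBOO
After move 2 (F'): F=OGOG U=WWGR R=YGYR D=BOYY L=BWOW
After move 3 (U): U=GWRW F=YGOG R=RRYR B=BWBB L=OGOW
After move 4 (F'): F=GGYO U=GWRY R=ORBR D=GWYY L=OWOR
After move 5 (U'): U=WYGR F=OWYO R=GGBR B=ORBB L=BWOR
Query: R face = GGBR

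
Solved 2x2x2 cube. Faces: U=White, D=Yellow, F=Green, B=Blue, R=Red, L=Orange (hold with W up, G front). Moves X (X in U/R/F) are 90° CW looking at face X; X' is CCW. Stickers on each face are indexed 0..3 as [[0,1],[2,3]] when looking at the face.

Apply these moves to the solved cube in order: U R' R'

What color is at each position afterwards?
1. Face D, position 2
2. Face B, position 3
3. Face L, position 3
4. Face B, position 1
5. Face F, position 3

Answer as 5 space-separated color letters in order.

Answer: Y B O O O

Derivation:
After move 1 (U): U=WWWW F=RRGG R=BBRR B=OOBB L=GGOO
After move 2 (R'): R=BRBR U=WBWO F=RWGW D=YRYG B=YOYB
After move 3 (R'): R=RRBB U=WYWY F=RBGO D=YWYW B=GORB
Query 1: D[2] = Y
Query 2: B[3] = B
Query 3: L[3] = O
Query 4: B[1] = O
Query 5: F[3] = O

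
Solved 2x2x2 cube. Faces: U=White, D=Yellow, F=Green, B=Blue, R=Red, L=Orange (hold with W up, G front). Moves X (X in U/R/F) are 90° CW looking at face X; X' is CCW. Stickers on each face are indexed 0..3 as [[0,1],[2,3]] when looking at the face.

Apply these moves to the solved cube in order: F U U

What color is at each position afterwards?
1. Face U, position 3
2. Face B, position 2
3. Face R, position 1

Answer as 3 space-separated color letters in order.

Answer: W B Y

Derivation:
After move 1 (F): F=GGGG U=WWOO R=WRWR D=RRYY L=OYOY
After move 2 (U): U=OWOW F=WRGG R=BBWR B=OYBB L=GGOY
After move 3 (U): U=OOWW F=BBGG R=OYWR B=GGBB L=WROY
Query 1: U[3] = W
Query 2: B[2] = B
Query 3: R[1] = Y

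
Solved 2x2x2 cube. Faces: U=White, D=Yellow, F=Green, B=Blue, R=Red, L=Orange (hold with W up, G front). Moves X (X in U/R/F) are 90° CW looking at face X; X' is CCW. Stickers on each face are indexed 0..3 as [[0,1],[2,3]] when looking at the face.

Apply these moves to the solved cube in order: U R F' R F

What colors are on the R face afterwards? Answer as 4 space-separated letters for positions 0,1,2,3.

Answer: R B G B

Derivation:
After move 1 (U): U=WWWW F=RRGG R=BBRR B=OOBB L=GGOO
After move 2 (R): R=RBRB U=WRWG F=RYGY D=YBYO B=WOWB
After move 3 (F'): F=YYRG U=WRRR R=BBYB D=GOYO L=GGOW
After move 4 (R): R=YBBB U=WYRG F=YORO D=GWYW B=RORB
After move 5 (F): F=RYOO U=WYWG R=RBGB D=BYYW L=GGOW
Query: R face = RBGB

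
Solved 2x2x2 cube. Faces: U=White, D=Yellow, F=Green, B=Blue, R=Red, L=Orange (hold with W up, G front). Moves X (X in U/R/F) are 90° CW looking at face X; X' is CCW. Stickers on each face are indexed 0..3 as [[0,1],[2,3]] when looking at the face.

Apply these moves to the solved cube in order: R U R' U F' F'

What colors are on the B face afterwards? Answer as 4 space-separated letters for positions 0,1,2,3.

After move 1 (R): R=RRRR U=WGWG F=GYGY D=YBYB B=WBWB
After move 2 (U): U=WWGG F=RRGY R=WBRR B=OOWB L=GYOO
After move 3 (R'): R=BRWR U=WWGO F=RWGG D=YRYY B=BOBB
After move 4 (U): U=GWOW F=BRGG R=BOWR B=GYBB L=RWOO
After move 5 (F'): F=RGBG U=GWBW R=ROYR D=WOYY L=RWOO
After move 6 (F'): F=GGRB U=GWRY R=OOWR D=WOYY L=RWOB
Query: B face = GYBB

Answer: G Y B B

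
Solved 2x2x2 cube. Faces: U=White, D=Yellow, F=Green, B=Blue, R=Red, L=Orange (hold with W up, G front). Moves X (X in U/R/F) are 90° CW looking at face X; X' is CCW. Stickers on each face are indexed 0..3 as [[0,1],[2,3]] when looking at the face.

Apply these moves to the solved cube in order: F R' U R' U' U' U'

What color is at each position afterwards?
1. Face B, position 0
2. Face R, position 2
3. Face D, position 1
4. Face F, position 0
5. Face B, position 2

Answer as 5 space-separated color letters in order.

Answer: G Y R B G

Derivation:
After move 1 (F): F=GGGG U=WWOO R=WRWR D=RRYY L=OYOY
After move 2 (R'): R=RRWW U=WBOB F=GWGO D=RGYG B=YBRB
After move 3 (U): U=OWBB F=RRGO R=YBWW B=OYRB L=GWOY
After move 4 (R'): R=BWYW U=ORBO F=RWGB D=RRYO B=GYGB
After move 5 (U'): U=ROOB F=GWGB R=RWYW B=BWGB L=GYOY
After move 6 (U'): U=OBRO F=GYGB R=GWYW B=RWGB L=BWOY
After move 7 (U'): U=BOOR F=BWGB R=GYYW B=GWGB L=RWOY
Query 1: B[0] = G
Query 2: R[2] = Y
Query 3: D[1] = R
Query 4: F[0] = B
Query 5: B[2] = G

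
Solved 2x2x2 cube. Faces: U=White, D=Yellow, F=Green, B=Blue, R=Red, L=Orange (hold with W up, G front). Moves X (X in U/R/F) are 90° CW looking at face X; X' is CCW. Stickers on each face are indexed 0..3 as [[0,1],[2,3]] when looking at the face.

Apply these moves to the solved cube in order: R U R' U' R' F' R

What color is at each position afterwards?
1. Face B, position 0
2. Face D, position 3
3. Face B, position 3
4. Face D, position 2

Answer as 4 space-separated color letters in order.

After move 1 (R): R=RRRR U=WGWG F=GYGY D=YBYB B=WBWB
After move 2 (U): U=WWGG F=RRGY R=WBRR B=OOWB L=GYOO
After move 3 (R'): R=BRWR U=WWGO F=RWGG D=YRYY B=BOBB
After move 4 (U'): U=WOWG F=GYGG R=RWWR B=BRBB L=BOOO
After move 5 (R'): R=WRRW U=WBWB F=GOGG D=YYYG B=YRRB
After move 6 (F'): F=OGGG U=WBWR R=YRYW D=OOYG L=BBOW
After move 7 (R): R=YYWR U=WGWG F=OOGG D=ORYY B=RRBB
Query 1: B[0] = R
Query 2: D[3] = Y
Query 3: B[3] = B
Query 4: D[2] = Y

Answer: R Y B Y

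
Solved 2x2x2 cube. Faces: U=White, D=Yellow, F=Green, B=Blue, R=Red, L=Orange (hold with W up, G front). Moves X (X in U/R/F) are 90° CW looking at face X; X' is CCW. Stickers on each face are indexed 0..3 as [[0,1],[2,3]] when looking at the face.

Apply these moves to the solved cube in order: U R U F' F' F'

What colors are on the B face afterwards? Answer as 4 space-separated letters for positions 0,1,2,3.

After move 1 (U): U=WWWW F=RRGG R=BBRR B=OOBB L=GGOO
After move 2 (R): R=RBRB U=WRWG F=RYGY D=YBYO B=WOWB
After move 3 (U): U=WWGR F=RBGY R=WORB B=GGWB L=RYOO
After move 4 (F'): F=BYRG U=WWWR R=BOYB D=YOYO L=RROG
After move 5 (F'): F=YGBR U=WWBY R=OOYB D=RGYO L=RROW
After move 6 (F'): F=GRYB U=WWOY R=GORB D=RWYO L=RYOB
Query: B face = GGWB

Answer: G G W B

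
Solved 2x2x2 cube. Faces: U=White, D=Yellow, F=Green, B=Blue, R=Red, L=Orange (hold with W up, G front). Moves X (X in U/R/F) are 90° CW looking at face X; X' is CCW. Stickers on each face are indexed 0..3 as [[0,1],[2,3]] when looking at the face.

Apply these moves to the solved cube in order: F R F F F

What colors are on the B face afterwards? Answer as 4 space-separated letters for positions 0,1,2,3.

Answer: O B W B

Derivation:
After move 1 (F): F=GGGG U=WWOO R=WRWR D=RRYY L=OYOY
After move 2 (R): R=WWRR U=WGOG F=GRGY D=RBYB B=OBWB
After move 3 (F): F=GGYR U=WGYY R=OWGR D=RWYB L=OROB
After move 4 (F): F=YGRG U=WGBR R=YWYR D=GOYB L=OROW
After move 5 (F): F=RYGG U=WGWR R=BWRR D=YYYB L=OGOO
Query: B face = OBWB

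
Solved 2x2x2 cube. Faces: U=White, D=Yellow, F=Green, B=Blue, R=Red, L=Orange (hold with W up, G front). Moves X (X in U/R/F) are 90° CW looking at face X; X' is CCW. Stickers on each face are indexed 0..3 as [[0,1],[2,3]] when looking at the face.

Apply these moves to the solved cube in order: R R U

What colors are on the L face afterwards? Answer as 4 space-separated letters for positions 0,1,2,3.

Answer: G B O O

Derivation:
After move 1 (R): R=RRRR U=WGWG F=GYGY D=YBYB B=WBWB
After move 2 (R): R=RRRR U=WYWY F=GBGB D=YWYW B=GBGB
After move 3 (U): U=WWYY F=RRGB R=GBRR B=OOGB L=GBOO
Query: L face = GBOO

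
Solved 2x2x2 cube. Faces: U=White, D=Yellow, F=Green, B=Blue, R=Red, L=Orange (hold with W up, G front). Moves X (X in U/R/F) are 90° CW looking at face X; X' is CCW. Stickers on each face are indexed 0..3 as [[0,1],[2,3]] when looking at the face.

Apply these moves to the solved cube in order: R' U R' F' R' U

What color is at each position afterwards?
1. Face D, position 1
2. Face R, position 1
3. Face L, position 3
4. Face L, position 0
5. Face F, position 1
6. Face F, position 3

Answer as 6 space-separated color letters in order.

After move 1 (R'): R=RRRR U=WBWB F=GWGW D=YGYG B=YBYB
After move 2 (U): U=WWBB F=RRGW R=YBRR B=OOYB L=GWOO
After move 3 (R'): R=BRYR U=WYBO F=RWGB D=YRYW B=GOGB
After move 4 (F'): F=WBRG U=WYBY R=RRYR D=WOYW L=GOOB
After move 5 (R'): R=RRRY U=WGBG F=WYRY D=WBYG B=WOOB
After move 6 (U): U=BWGG F=RRRY R=WORY B=GOOB L=WYOB
Query 1: D[1] = B
Query 2: R[1] = O
Query 3: L[3] = B
Query 4: L[0] = W
Query 5: F[1] = R
Query 6: F[3] = Y

Answer: B O B W R Y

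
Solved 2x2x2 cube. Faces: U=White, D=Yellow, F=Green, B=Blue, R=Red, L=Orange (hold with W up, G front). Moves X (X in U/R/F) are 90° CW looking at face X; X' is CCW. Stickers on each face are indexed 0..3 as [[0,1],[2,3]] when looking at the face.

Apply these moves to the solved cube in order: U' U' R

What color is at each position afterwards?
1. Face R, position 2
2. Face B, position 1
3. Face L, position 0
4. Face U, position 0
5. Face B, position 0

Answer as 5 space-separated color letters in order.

After move 1 (U'): U=WWWW F=OOGG R=GGRR B=RRBB L=BBOO
After move 2 (U'): U=WWWW F=BBGG R=OORR B=GGBB L=RROO
After move 3 (R): R=RORO U=WBWG F=BYGY D=YBYG B=WGWB
Query 1: R[2] = R
Query 2: B[1] = G
Query 3: L[0] = R
Query 4: U[0] = W
Query 5: B[0] = W

Answer: R G R W W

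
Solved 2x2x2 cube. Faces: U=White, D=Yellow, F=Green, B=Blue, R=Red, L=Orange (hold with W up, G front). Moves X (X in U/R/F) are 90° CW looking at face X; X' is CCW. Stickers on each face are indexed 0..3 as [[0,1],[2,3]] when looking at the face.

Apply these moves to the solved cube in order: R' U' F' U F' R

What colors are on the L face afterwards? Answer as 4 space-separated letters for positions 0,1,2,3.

Answer: O B O R

Derivation:
After move 1 (R'): R=RRRR U=WBWB F=GWGW D=YGYG B=YBYB
After move 2 (U'): U=BBWW F=OOGW R=GWRR B=RRYB L=YBOO
After move 3 (F'): F=OWOG U=BBGR R=GWYR D=BOYG L=YWOW
After move 4 (U): U=GBRB F=GWOG R=RRYR B=YWYB L=OWOW
After move 5 (F'): F=WGGO U=GBRY R=ORBR D=WWYG L=OBOR
After move 6 (R): R=BORR U=GGRO F=WWGG D=WYYY B=YWBB
Query: L face = OBOR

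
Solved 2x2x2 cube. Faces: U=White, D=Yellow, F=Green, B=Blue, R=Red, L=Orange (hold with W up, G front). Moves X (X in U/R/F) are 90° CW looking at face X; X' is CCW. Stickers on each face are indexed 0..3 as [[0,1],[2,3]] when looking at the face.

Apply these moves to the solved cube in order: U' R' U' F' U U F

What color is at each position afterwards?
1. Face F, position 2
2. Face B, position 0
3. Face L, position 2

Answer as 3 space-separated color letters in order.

Answer: G B O

Derivation:
After move 1 (U'): U=WWWW F=OOGG R=GGRR B=RRBB L=BBOO
After move 2 (R'): R=GRGR U=WBWR F=OWGW D=YOYG B=YRYB
After move 3 (U'): U=BRWW F=BBGW R=OWGR B=GRYB L=YROO
After move 4 (F'): F=BWBG U=BROG R=OWYR D=ROYG L=YWOW
After move 5 (U): U=OBGR F=OWBG R=GRYR B=YWYB L=BWOW
After move 6 (U): U=GORB F=GRBG R=YWYR B=BWYB L=OWOW
After move 7 (F): F=BGGR U=GOWW R=RWBR D=YYYG L=OROO
Query 1: F[2] = G
Query 2: B[0] = B
Query 3: L[2] = O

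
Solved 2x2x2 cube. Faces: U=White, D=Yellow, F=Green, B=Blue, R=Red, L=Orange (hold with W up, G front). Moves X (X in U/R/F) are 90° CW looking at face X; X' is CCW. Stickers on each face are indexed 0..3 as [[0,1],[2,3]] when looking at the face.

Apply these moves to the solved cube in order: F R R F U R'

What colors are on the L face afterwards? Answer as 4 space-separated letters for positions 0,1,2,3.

After move 1 (F): F=GGGG U=WWOO R=WRWR D=RRYY L=OYOY
After move 2 (R): R=WWRR U=WGOG F=GRGY D=RBYB B=OBWB
After move 3 (R): R=RWRW U=WROY F=GBGB D=RWYO B=GBGB
After move 4 (F): F=GGBB U=WRYY R=OWYW D=RRYO L=OROW
After move 5 (U): U=YWYR F=OWBB R=GBYW B=ORGB L=GGOW
After move 6 (R'): R=BWGY U=YGYO F=OWBR D=RWYB B=ORRB
Query: L face = GGOW

Answer: G G O W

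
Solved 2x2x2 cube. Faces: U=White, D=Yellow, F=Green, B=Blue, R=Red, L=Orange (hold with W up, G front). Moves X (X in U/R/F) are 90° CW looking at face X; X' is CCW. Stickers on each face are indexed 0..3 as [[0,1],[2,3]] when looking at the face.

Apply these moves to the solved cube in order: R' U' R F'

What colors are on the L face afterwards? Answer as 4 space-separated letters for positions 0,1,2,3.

After move 1 (R'): R=RRRR U=WBWB F=GWGW D=YGYG B=YBYB
After move 2 (U'): U=BBWW F=OOGW R=GWRR B=RRYB L=YBOO
After move 3 (R): R=RGRW U=BOWW F=OGGG D=YYYR B=WRBB
After move 4 (F'): F=GGOG U=BORR R=YGYW D=BOYR L=YWOW
Query: L face = YWOW

Answer: Y W O W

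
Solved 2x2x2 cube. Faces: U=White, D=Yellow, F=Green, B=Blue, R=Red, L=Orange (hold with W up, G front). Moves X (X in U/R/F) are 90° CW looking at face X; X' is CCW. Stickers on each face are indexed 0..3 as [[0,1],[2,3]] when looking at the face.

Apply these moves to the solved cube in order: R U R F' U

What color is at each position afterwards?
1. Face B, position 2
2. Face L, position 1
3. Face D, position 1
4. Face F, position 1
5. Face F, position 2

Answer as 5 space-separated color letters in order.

After move 1 (R): R=RRRR U=WGWG F=GYGY D=YBYB B=WBWB
After move 2 (U): U=WWGG F=RRGY R=WBRR B=OOWB L=GYOO
After move 3 (R): R=RWRB U=WRGY F=RBGB D=YWYO B=GOWB
After move 4 (F'): F=BBRG U=WRRR R=WWYB D=YOYO L=GYOG
After move 5 (U): U=RWRR F=WWRG R=GOYB B=GYWB L=BBOG
Query 1: B[2] = W
Query 2: L[1] = B
Query 3: D[1] = O
Query 4: F[1] = W
Query 5: F[2] = R

Answer: W B O W R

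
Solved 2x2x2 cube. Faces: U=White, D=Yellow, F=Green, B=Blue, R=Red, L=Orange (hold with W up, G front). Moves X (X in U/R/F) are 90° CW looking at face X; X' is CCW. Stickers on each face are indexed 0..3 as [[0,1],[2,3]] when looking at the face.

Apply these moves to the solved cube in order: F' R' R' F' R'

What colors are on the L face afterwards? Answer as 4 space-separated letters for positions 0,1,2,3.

Answer: O Y O R

Derivation:
After move 1 (F'): F=GGGG U=WWRR R=YRYR D=OOYY L=OWOW
After move 2 (R'): R=RRYY U=WBRB F=GWGR D=OGYG B=YBOB
After move 3 (R'): R=RYRY U=WORY F=GBGB D=OWYR B=GBGB
After move 4 (F'): F=BBGG U=WORR R=WYOY D=WWYR L=OYOR
After move 5 (R'): R=YYWO U=WGRG F=BOGR D=WBYG B=RBWB
Query: L face = OYOR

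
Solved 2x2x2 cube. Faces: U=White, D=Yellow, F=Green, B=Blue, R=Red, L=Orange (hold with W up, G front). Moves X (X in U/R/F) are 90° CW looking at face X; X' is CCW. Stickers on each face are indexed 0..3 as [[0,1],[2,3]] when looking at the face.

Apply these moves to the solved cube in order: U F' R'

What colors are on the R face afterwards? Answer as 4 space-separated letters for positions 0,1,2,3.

After move 1 (U): U=WWWW F=RRGG R=BBRR B=OOBB L=GGOO
After move 2 (F'): F=RGRG U=WWBR R=YBYR D=GOYY L=GWOW
After move 3 (R'): R=BRYY U=WBBO F=RWRR D=GGYG B=YOOB
Query: R face = BRYY

Answer: B R Y Y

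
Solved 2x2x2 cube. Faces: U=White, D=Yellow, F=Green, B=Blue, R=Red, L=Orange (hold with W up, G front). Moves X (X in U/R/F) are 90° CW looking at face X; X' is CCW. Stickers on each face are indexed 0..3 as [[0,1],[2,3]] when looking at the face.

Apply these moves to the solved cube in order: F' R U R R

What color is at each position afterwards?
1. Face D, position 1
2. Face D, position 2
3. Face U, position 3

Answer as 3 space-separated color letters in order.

Answer: W Y B

Derivation:
After move 1 (F'): F=GGGG U=WWRR R=YRYR D=OOYY L=OWOW
After move 2 (R): R=YYRR U=WGRG F=GOGY D=OBYB B=RBWB
After move 3 (U): U=RWGG F=YYGY R=RBRR B=OWWB L=GOOW
After move 4 (R): R=RRRB U=RYGY F=YBGB D=OWYO B=GWWB
After move 5 (R): R=RRBR U=RBGB F=YWGO D=OWYG B=YWYB
Query 1: D[1] = W
Query 2: D[2] = Y
Query 3: U[3] = B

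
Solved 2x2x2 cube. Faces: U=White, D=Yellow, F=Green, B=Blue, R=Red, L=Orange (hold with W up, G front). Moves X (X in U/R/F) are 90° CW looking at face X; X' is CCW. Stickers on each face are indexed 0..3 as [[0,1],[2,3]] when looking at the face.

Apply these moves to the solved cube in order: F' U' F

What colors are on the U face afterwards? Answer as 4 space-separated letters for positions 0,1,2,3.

After move 1 (F'): F=GGGG U=WWRR R=YRYR D=OOYY L=OWOW
After move 2 (U'): U=WRWR F=OWGG R=GGYR B=YRBB L=BBOW
After move 3 (F): F=GOGW U=WRWB R=WGRR D=YGYY L=BOOO
Query: U face = WRWB

Answer: W R W B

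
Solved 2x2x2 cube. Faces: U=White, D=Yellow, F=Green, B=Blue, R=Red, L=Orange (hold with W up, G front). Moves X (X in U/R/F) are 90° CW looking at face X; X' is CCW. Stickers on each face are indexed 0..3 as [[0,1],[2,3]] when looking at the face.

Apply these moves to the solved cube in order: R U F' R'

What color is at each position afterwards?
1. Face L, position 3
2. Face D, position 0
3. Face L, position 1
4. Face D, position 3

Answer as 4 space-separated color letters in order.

After move 1 (R): R=RRRR U=WGWG F=GYGY D=YBYB B=WBWB
After move 2 (U): U=WWGG F=RRGY R=WBRR B=OOWB L=GYOO
After move 3 (F'): F=RYRG U=WWWR R=BBYR D=YOYB L=GGOG
After move 4 (R'): R=BRBY U=WWWO F=RWRR D=YYYG B=BOOB
Query 1: L[3] = G
Query 2: D[0] = Y
Query 3: L[1] = G
Query 4: D[3] = G

Answer: G Y G G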